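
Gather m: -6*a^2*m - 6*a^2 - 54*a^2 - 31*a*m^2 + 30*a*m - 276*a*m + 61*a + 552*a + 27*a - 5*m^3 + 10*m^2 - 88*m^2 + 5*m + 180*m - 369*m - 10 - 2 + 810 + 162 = -60*a^2 + 640*a - 5*m^3 + m^2*(-31*a - 78) + m*(-6*a^2 - 246*a - 184) + 960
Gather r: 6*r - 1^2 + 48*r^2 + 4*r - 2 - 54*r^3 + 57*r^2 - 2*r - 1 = -54*r^3 + 105*r^2 + 8*r - 4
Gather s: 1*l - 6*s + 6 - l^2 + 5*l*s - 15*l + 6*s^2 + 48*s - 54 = -l^2 - 14*l + 6*s^2 + s*(5*l + 42) - 48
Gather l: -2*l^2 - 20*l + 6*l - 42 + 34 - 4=-2*l^2 - 14*l - 12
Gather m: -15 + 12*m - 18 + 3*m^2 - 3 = 3*m^2 + 12*m - 36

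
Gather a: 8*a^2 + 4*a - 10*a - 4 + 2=8*a^2 - 6*a - 2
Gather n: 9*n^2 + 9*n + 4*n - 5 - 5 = 9*n^2 + 13*n - 10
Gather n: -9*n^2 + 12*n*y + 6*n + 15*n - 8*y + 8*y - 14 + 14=-9*n^2 + n*(12*y + 21)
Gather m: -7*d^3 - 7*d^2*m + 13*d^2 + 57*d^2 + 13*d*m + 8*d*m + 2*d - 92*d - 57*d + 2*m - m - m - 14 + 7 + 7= -7*d^3 + 70*d^2 - 147*d + m*(-7*d^2 + 21*d)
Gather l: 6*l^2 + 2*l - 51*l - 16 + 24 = 6*l^2 - 49*l + 8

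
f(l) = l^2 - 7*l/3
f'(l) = 2*l - 7/3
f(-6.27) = 53.94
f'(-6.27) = -14.87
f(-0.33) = 0.88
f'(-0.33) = -2.99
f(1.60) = -1.17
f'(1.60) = 0.87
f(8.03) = 45.74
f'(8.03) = 13.73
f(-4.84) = 34.72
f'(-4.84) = -12.01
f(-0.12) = 0.29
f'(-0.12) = -2.57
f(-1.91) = 8.10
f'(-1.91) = -6.15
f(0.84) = -1.25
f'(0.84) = -0.65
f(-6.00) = 50.00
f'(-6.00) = -14.33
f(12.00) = 116.00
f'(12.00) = 21.67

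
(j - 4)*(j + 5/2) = j^2 - 3*j/2 - 10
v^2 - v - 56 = (v - 8)*(v + 7)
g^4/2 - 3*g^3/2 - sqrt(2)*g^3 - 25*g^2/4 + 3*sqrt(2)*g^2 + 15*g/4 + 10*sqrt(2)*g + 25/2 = (g/2 + 1)*(g - 5)*(g - 5*sqrt(2)/2)*(g + sqrt(2)/2)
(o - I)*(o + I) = o^2 + 1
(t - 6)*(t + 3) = t^2 - 3*t - 18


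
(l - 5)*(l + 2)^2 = l^3 - l^2 - 16*l - 20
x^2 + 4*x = x*(x + 4)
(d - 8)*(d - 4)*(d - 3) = d^3 - 15*d^2 + 68*d - 96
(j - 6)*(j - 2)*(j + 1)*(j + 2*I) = j^4 - 7*j^3 + 2*I*j^3 + 4*j^2 - 14*I*j^2 + 12*j + 8*I*j + 24*I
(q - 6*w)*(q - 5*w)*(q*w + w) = q^3*w - 11*q^2*w^2 + q^2*w + 30*q*w^3 - 11*q*w^2 + 30*w^3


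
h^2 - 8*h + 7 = (h - 7)*(h - 1)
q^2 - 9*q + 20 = (q - 5)*(q - 4)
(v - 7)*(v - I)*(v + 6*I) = v^3 - 7*v^2 + 5*I*v^2 + 6*v - 35*I*v - 42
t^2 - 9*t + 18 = (t - 6)*(t - 3)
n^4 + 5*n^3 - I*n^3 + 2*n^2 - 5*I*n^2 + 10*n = n*(n + 5)*(n - 2*I)*(n + I)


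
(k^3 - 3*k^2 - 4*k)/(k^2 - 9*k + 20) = k*(k + 1)/(k - 5)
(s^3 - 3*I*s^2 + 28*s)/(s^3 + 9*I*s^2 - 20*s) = (s - 7*I)/(s + 5*I)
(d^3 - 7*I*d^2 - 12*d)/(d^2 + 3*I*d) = (d^2 - 7*I*d - 12)/(d + 3*I)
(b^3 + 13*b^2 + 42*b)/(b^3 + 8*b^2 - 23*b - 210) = b/(b - 5)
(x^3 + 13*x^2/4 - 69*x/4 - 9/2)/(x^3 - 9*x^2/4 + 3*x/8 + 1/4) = 2*(x^2 + 3*x - 18)/(2*x^2 - 5*x + 2)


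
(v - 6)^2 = v^2 - 12*v + 36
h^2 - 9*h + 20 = (h - 5)*(h - 4)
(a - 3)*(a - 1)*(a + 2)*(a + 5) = a^4 + 3*a^3 - 15*a^2 - 19*a + 30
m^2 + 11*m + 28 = (m + 4)*(m + 7)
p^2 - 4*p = p*(p - 4)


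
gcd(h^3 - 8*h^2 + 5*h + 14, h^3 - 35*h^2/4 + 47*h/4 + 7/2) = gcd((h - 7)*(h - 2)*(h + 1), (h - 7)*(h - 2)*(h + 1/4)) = h^2 - 9*h + 14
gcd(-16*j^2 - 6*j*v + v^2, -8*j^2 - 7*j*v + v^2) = -8*j + v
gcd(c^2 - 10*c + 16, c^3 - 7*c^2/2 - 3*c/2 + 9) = c - 2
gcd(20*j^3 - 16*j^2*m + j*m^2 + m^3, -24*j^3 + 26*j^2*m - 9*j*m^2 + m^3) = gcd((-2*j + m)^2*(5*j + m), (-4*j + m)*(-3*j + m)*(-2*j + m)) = 2*j - m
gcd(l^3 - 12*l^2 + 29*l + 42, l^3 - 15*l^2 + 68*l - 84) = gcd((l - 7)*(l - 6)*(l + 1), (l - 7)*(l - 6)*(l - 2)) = l^2 - 13*l + 42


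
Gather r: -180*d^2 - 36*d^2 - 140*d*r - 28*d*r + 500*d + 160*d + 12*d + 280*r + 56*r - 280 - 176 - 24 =-216*d^2 + 672*d + r*(336 - 168*d) - 480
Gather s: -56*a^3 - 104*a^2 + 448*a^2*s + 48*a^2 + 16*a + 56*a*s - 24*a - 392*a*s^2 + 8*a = -56*a^3 - 56*a^2 - 392*a*s^2 + s*(448*a^2 + 56*a)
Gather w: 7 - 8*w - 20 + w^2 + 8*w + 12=w^2 - 1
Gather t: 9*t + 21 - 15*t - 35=-6*t - 14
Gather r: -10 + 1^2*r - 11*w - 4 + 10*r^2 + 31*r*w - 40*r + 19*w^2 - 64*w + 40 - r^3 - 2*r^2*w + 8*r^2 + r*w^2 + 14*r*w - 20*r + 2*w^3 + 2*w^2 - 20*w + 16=-r^3 + r^2*(18 - 2*w) + r*(w^2 + 45*w - 59) + 2*w^3 + 21*w^2 - 95*w + 42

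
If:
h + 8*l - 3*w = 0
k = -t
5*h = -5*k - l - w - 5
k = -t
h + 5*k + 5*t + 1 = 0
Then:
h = -1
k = -11*w/40 - 1/40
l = 3*w/8 + 1/8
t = 11*w/40 + 1/40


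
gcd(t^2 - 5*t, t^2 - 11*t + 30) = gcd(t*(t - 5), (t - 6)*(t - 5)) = t - 5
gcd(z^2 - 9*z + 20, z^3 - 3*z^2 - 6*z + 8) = z - 4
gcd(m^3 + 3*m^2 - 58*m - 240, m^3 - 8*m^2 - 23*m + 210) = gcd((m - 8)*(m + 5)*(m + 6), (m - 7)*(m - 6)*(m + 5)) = m + 5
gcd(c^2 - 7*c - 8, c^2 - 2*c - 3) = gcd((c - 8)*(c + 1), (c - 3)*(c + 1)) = c + 1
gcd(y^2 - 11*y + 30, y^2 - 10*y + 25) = y - 5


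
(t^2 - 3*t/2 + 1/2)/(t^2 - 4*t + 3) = (t - 1/2)/(t - 3)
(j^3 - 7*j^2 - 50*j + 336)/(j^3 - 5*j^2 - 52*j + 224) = (j - 6)/(j - 4)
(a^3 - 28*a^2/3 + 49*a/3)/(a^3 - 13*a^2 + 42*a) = (a - 7/3)/(a - 6)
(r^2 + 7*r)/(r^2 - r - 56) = r/(r - 8)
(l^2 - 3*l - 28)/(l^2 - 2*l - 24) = (l - 7)/(l - 6)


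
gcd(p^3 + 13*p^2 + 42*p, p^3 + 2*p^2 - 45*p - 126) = p + 6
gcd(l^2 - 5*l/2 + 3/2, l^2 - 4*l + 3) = l - 1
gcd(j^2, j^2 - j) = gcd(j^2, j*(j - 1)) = j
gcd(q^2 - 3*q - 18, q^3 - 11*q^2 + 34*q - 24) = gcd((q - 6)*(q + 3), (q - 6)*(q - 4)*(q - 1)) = q - 6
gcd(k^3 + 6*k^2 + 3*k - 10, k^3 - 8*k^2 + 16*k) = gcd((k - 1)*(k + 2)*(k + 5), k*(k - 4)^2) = 1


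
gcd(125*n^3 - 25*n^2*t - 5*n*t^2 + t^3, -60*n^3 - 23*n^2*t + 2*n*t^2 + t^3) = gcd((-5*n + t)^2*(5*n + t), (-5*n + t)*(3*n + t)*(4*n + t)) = -5*n + t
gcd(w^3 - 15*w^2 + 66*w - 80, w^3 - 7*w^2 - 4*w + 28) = w - 2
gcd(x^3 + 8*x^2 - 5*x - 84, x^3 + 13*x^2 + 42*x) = x + 7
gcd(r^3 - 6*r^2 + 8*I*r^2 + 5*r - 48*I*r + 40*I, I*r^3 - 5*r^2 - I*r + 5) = r - 1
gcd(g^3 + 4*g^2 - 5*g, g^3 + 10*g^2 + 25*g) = g^2 + 5*g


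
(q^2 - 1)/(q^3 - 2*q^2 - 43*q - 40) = (q - 1)/(q^2 - 3*q - 40)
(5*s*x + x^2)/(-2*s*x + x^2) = (5*s + x)/(-2*s + x)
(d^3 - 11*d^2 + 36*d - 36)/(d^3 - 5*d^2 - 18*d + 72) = (d - 2)/(d + 4)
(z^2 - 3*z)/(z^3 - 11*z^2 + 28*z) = (z - 3)/(z^2 - 11*z + 28)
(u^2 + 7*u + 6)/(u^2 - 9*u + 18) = (u^2 + 7*u + 6)/(u^2 - 9*u + 18)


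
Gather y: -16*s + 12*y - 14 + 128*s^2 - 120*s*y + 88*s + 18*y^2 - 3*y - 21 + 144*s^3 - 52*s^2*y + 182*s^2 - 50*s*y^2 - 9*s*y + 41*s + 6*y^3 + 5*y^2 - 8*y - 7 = 144*s^3 + 310*s^2 + 113*s + 6*y^3 + y^2*(23 - 50*s) + y*(-52*s^2 - 129*s + 1) - 42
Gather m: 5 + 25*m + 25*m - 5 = 50*m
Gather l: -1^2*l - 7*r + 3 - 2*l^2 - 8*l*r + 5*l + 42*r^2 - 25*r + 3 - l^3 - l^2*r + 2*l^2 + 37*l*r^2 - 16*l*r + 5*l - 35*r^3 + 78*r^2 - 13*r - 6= -l^3 - l^2*r + l*(37*r^2 - 24*r + 9) - 35*r^3 + 120*r^2 - 45*r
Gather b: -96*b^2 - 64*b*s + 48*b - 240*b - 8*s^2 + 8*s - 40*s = -96*b^2 + b*(-64*s - 192) - 8*s^2 - 32*s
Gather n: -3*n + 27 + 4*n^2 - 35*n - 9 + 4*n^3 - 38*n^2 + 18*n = 4*n^3 - 34*n^2 - 20*n + 18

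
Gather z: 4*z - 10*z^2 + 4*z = -10*z^2 + 8*z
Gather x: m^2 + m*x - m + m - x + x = m^2 + m*x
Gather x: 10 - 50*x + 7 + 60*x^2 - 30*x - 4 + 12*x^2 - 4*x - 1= 72*x^2 - 84*x + 12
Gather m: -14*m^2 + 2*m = -14*m^2 + 2*m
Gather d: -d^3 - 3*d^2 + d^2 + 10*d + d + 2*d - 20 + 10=-d^3 - 2*d^2 + 13*d - 10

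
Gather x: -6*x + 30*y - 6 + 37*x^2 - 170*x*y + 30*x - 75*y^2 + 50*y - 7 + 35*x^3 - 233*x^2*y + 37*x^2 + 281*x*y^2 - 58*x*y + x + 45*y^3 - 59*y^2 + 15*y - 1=35*x^3 + x^2*(74 - 233*y) + x*(281*y^2 - 228*y + 25) + 45*y^3 - 134*y^2 + 95*y - 14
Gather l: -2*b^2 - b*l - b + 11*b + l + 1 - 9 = -2*b^2 + 10*b + l*(1 - b) - 8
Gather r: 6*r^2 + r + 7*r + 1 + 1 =6*r^2 + 8*r + 2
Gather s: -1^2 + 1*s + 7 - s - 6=0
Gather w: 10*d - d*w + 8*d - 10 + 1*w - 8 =18*d + w*(1 - d) - 18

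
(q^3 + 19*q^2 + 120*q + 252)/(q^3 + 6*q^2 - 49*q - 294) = (q + 6)/(q - 7)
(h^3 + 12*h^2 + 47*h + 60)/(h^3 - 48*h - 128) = (h^2 + 8*h + 15)/(h^2 - 4*h - 32)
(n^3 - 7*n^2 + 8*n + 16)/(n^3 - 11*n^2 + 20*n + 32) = (n - 4)/(n - 8)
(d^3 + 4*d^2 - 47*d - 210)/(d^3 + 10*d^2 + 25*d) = (d^2 - d - 42)/(d*(d + 5))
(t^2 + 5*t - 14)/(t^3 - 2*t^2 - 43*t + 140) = (t - 2)/(t^2 - 9*t + 20)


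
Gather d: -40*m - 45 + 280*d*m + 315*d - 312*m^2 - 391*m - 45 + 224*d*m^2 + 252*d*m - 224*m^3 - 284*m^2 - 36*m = d*(224*m^2 + 532*m + 315) - 224*m^3 - 596*m^2 - 467*m - 90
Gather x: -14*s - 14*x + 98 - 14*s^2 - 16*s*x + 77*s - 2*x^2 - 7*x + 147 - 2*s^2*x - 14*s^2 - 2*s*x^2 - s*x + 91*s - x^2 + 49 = -28*s^2 + 154*s + x^2*(-2*s - 3) + x*(-2*s^2 - 17*s - 21) + 294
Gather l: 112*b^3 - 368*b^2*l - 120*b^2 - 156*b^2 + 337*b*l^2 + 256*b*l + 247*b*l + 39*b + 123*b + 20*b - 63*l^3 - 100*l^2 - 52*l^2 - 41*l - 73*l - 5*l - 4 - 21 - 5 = 112*b^3 - 276*b^2 + 182*b - 63*l^3 + l^2*(337*b - 152) + l*(-368*b^2 + 503*b - 119) - 30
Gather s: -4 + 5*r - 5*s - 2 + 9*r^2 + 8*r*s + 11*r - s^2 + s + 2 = 9*r^2 + 16*r - s^2 + s*(8*r - 4) - 4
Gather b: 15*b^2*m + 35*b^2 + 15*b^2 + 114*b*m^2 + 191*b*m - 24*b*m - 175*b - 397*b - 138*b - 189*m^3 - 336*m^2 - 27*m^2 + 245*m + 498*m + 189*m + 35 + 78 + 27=b^2*(15*m + 50) + b*(114*m^2 + 167*m - 710) - 189*m^3 - 363*m^2 + 932*m + 140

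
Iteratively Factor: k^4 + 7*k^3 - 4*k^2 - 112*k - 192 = (k + 4)*(k^3 + 3*k^2 - 16*k - 48) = (k - 4)*(k + 4)*(k^2 + 7*k + 12) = (k - 4)*(k + 3)*(k + 4)*(k + 4)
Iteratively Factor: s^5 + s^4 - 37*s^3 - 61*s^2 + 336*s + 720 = (s - 5)*(s^4 + 6*s^3 - 7*s^2 - 96*s - 144) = (s - 5)*(s - 4)*(s^3 + 10*s^2 + 33*s + 36) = (s - 5)*(s - 4)*(s + 3)*(s^2 + 7*s + 12) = (s - 5)*(s - 4)*(s + 3)^2*(s + 4)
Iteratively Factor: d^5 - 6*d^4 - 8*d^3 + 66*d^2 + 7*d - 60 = (d + 1)*(d^4 - 7*d^3 - d^2 + 67*d - 60) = (d + 1)*(d + 3)*(d^3 - 10*d^2 + 29*d - 20) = (d - 4)*(d + 1)*(d + 3)*(d^2 - 6*d + 5) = (d - 4)*(d - 1)*(d + 1)*(d + 3)*(d - 5)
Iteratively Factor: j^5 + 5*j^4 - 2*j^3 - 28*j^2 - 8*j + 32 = (j + 2)*(j^4 + 3*j^3 - 8*j^2 - 12*j + 16) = (j - 1)*(j + 2)*(j^3 + 4*j^2 - 4*j - 16) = (j - 1)*(j + 2)*(j + 4)*(j^2 - 4) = (j - 1)*(j + 2)^2*(j + 4)*(j - 2)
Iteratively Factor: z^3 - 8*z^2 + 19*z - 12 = (z - 4)*(z^2 - 4*z + 3) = (z - 4)*(z - 3)*(z - 1)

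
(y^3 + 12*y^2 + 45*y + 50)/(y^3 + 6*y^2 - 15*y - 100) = (y + 2)/(y - 4)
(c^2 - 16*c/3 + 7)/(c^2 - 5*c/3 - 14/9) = 3*(c - 3)/(3*c + 2)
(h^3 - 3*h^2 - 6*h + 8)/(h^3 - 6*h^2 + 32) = (h - 1)/(h - 4)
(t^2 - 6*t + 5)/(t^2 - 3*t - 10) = (t - 1)/(t + 2)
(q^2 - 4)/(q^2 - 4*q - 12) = (q - 2)/(q - 6)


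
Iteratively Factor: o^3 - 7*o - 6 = (o + 1)*(o^2 - o - 6) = (o + 1)*(o + 2)*(o - 3)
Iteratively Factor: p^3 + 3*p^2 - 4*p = (p + 4)*(p^2 - p) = p*(p + 4)*(p - 1)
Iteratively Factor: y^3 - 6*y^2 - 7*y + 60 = (y + 3)*(y^2 - 9*y + 20) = (y - 5)*(y + 3)*(y - 4)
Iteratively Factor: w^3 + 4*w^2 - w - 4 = (w - 1)*(w^2 + 5*w + 4) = (w - 1)*(w + 1)*(w + 4)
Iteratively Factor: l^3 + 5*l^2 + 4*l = (l)*(l^2 + 5*l + 4) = l*(l + 4)*(l + 1)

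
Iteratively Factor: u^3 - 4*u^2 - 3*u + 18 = (u - 3)*(u^2 - u - 6) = (u - 3)*(u + 2)*(u - 3)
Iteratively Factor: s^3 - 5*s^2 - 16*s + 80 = (s + 4)*(s^2 - 9*s + 20) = (s - 4)*(s + 4)*(s - 5)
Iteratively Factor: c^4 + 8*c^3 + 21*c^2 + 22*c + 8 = (c + 1)*(c^3 + 7*c^2 + 14*c + 8) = (c + 1)*(c + 4)*(c^2 + 3*c + 2) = (c + 1)^2*(c + 4)*(c + 2)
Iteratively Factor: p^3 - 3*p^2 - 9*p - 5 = (p - 5)*(p^2 + 2*p + 1) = (p - 5)*(p + 1)*(p + 1)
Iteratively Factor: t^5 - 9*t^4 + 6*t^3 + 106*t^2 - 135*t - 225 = (t - 3)*(t^4 - 6*t^3 - 12*t^2 + 70*t + 75) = (t - 3)*(t + 1)*(t^3 - 7*t^2 - 5*t + 75) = (t - 5)*(t - 3)*(t + 1)*(t^2 - 2*t - 15) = (t - 5)*(t - 3)*(t + 1)*(t + 3)*(t - 5)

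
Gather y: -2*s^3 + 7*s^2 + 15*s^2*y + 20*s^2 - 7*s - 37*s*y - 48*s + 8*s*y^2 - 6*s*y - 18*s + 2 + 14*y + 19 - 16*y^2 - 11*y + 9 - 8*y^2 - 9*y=-2*s^3 + 27*s^2 - 73*s + y^2*(8*s - 24) + y*(15*s^2 - 43*s - 6) + 30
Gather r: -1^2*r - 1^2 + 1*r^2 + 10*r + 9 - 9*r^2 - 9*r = 8 - 8*r^2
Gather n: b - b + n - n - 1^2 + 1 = 0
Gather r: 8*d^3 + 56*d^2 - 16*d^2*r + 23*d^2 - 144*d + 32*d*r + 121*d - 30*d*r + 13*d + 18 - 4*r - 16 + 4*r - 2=8*d^3 + 79*d^2 - 10*d + r*(-16*d^2 + 2*d)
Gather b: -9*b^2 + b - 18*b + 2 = -9*b^2 - 17*b + 2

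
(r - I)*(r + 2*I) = r^2 + I*r + 2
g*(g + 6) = g^2 + 6*g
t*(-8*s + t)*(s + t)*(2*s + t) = -16*s^3*t - 22*s^2*t^2 - 5*s*t^3 + t^4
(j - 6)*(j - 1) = j^2 - 7*j + 6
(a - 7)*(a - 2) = a^2 - 9*a + 14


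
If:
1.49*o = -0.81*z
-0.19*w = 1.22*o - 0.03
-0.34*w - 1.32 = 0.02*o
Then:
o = 0.64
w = -3.92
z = -1.17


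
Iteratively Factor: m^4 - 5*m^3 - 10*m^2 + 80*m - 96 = (m - 3)*(m^3 - 2*m^2 - 16*m + 32) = (m - 4)*(m - 3)*(m^2 + 2*m - 8) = (m - 4)*(m - 3)*(m + 4)*(m - 2)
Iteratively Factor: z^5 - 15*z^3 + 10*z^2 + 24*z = (z + 1)*(z^4 - z^3 - 14*z^2 + 24*z) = z*(z + 1)*(z^3 - z^2 - 14*z + 24) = z*(z + 1)*(z + 4)*(z^2 - 5*z + 6) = z*(z - 2)*(z + 1)*(z + 4)*(z - 3)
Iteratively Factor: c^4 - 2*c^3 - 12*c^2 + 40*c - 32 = (c + 4)*(c^3 - 6*c^2 + 12*c - 8) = (c - 2)*(c + 4)*(c^2 - 4*c + 4) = (c - 2)^2*(c + 4)*(c - 2)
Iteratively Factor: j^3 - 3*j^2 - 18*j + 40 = (j - 5)*(j^2 + 2*j - 8) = (j - 5)*(j + 4)*(j - 2)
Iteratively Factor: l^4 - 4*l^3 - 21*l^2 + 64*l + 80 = (l + 4)*(l^3 - 8*l^2 + 11*l + 20) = (l + 1)*(l + 4)*(l^2 - 9*l + 20) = (l - 5)*(l + 1)*(l + 4)*(l - 4)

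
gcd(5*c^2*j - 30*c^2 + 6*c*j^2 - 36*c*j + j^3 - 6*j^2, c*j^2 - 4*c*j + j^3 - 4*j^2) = c + j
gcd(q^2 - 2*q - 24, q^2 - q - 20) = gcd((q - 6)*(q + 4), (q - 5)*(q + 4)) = q + 4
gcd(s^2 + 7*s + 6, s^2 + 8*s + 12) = s + 6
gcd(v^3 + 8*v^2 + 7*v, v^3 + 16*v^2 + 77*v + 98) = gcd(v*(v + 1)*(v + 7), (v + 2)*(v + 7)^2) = v + 7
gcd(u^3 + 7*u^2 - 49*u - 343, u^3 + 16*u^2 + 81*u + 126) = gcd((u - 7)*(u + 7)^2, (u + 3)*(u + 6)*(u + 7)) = u + 7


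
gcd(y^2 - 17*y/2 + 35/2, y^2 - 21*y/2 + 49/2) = y - 7/2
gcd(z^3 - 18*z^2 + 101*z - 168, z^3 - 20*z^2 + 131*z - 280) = z^2 - 15*z + 56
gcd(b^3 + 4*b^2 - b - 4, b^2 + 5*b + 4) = b^2 + 5*b + 4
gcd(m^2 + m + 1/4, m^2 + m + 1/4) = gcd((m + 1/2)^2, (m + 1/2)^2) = m^2 + m + 1/4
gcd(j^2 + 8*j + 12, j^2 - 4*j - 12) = j + 2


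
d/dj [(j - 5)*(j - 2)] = 2*j - 7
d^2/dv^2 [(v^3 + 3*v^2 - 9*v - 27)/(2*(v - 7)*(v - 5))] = 8*(17*v^3 - 207*v^2 + 699*v - 381)/(v^6 - 36*v^5 + 537*v^4 - 4248*v^3 + 18795*v^2 - 44100*v + 42875)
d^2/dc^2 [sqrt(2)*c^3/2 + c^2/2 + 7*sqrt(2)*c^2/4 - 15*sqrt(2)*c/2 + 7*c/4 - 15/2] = 3*sqrt(2)*c + 1 + 7*sqrt(2)/2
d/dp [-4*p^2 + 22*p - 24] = 22 - 8*p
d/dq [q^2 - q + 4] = 2*q - 1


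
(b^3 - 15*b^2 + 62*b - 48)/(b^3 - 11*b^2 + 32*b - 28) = (b^3 - 15*b^2 + 62*b - 48)/(b^3 - 11*b^2 + 32*b - 28)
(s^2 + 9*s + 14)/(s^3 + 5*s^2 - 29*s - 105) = (s + 2)/(s^2 - 2*s - 15)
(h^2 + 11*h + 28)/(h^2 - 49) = (h + 4)/(h - 7)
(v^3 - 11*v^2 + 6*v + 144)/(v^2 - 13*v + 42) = (v^2 - 5*v - 24)/(v - 7)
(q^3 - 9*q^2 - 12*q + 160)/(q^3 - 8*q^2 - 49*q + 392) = (q^2 - q - 20)/(q^2 - 49)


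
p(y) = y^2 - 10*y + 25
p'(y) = 2*y - 10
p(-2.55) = 57.00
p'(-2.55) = -15.10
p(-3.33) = 69.39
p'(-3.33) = -16.66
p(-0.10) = 26.01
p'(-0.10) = -10.20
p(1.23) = 14.21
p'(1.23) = -7.54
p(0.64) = 19.01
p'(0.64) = -8.72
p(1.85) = 9.92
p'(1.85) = -6.30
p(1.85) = 9.92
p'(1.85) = -6.30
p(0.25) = 22.56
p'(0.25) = -9.50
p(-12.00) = 289.00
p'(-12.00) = -34.00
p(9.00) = 16.00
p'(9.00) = 8.00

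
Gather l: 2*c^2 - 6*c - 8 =2*c^2 - 6*c - 8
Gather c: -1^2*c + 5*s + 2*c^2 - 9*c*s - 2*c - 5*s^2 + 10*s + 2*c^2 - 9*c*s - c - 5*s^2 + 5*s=4*c^2 + c*(-18*s - 4) - 10*s^2 + 20*s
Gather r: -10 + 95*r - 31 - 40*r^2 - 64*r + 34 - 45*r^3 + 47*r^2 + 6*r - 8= -45*r^3 + 7*r^2 + 37*r - 15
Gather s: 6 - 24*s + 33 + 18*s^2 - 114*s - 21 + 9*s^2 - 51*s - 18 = 27*s^2 - 189*s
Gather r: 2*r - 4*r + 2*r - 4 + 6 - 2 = 0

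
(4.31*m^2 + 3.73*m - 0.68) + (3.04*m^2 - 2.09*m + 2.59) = 7.35*m^2 + 1.64*m + 1.91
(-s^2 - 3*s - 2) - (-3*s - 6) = 4 - s^2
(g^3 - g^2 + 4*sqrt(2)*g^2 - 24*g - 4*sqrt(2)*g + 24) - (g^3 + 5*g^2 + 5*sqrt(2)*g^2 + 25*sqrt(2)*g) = -6*g^2 - sqrt(2)*g^2 - 29*sqrt(2)*g - 24*g + 24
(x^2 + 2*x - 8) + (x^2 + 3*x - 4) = 2*x^2 + 5*x - 12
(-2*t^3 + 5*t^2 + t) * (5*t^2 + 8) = -10*t^5 + 25*t^4 - 11*t^3 + 40*t^2 + 8*t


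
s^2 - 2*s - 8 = (s - 4)*(s + 2)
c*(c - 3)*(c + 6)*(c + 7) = c^4 + 10*c^3 + 3*c^2 - 126*c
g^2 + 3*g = g*(g + 3)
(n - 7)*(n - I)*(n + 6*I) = n^3 - 7*n^2 + 5*I*n^2 + 6*n - 35*I*n - 42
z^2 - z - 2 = (z - 2)*(z + 1)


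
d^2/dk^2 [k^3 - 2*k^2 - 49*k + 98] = 6*k - 4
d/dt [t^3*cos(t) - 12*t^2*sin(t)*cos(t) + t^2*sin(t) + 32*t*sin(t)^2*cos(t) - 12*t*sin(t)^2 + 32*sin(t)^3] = -t^3*sin(t) + 24*t^2*sin(t)^2 + 4*t^2*cos(t) - 12*t^2 - 96*t*sin(t)^3 - 48*t*sin(t)*cos(t) + 66*t*sin(t) + 128*sin(t)^2*cos(t) - 12*sin(t)^2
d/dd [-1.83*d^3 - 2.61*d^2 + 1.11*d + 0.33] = -5.49*d^2 - 5.22*d + 1.11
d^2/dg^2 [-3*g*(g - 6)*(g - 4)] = 60 - 18*g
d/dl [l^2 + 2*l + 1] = 2*l + 2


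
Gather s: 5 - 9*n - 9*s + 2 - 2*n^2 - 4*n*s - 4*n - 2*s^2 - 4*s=-2*n^2 - 13*n - 2*s^2 + s*(-4*n - 13) + 7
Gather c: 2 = 2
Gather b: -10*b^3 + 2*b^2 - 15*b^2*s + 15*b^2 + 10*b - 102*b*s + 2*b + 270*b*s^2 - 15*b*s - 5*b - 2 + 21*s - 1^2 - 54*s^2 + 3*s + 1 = -10*b^3 + b^2*(17 - 15*s) + b*(270*s^2 - 117*s + 7) - 54*s^2 + 24*s - 2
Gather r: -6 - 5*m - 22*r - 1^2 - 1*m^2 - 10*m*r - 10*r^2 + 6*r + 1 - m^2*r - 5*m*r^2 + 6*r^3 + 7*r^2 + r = -m^2 - 5*m + 6*r^3 + r^2*(-5*m - 3) + r*(-m^2 - 10*m - 15) - 6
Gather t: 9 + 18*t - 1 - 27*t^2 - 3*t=-27*t^2 + 15*t + 8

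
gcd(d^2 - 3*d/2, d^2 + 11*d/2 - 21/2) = d - 3/2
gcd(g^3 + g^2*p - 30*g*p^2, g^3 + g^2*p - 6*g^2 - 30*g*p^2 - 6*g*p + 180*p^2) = -g^2 - g*p + 30*p^2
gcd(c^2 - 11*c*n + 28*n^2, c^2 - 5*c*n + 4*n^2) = c - 4*n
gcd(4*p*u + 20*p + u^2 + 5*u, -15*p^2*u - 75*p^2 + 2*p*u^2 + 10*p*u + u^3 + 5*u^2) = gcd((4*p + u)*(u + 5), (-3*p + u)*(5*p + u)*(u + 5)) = u + 5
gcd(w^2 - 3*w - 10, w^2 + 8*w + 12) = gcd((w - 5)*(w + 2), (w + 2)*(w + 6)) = w + 2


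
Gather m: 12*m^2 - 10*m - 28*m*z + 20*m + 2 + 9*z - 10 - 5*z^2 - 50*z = 12*m^2 + m*(10 - 28*z) - 5*z^2 - 41*z - 8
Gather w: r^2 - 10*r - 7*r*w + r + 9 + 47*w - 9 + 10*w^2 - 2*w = r^2 - 9*r + 10*w^2 + w*(45 - 7*r)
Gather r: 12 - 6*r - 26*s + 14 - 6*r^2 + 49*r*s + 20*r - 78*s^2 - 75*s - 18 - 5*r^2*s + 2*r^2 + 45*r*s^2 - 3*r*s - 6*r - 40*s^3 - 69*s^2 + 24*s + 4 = r^2*(-5*s - 4) + r*(45*s^2 + 46*s + 8) - 40*s^3 - 147*s^2 - 77*s + 12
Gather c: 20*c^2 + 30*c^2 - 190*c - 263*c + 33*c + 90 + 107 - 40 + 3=50*c^2 - 420*c + 160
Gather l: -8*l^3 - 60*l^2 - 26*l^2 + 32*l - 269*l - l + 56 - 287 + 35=-8*l^3 - 86*l^2 - 238*l - 196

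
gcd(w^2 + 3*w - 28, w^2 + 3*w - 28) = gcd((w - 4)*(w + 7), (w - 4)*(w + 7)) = w^2 + 3*w - 28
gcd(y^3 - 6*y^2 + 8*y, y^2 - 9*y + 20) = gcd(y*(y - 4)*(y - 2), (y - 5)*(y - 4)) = y - 4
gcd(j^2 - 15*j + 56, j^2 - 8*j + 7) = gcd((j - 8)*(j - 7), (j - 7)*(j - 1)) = j - 7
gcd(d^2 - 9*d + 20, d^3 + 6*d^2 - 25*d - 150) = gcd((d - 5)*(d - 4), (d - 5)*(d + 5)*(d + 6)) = d - 5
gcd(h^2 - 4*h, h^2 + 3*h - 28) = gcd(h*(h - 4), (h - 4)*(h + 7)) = h - 4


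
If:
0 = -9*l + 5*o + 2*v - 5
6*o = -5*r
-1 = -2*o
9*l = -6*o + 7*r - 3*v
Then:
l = -73/150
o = 1/2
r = -3/5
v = -47/50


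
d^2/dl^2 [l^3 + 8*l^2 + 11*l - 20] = 6*l + 16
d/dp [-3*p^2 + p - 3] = 1 - 6*p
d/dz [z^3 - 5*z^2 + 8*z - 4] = 3*z^2 - 10*z + 8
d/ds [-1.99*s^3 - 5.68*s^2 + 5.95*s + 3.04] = -5.97*s^2 - 11.36*s + 5.95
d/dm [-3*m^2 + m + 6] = 1 - 6*m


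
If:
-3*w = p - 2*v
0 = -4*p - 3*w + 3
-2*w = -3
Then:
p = -3/8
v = 33/16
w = 3/2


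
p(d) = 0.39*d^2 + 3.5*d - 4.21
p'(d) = 0.78*d + 3.5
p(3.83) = 14.92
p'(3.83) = 6.49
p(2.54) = 7.20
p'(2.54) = 5.48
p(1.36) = 1.27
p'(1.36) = 4.56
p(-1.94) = -9.53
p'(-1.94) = 1.99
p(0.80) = -1.16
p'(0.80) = 4.12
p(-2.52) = -10.55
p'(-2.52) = 1.53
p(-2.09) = -9.82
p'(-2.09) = 1.87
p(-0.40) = -5.55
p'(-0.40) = 3.19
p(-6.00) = -11.17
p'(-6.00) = -1.18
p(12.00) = 93.95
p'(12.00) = 12.86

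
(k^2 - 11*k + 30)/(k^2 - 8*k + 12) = (k - 5)/(k - 2)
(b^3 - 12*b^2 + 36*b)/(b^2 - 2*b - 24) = b*(b - 6)/(b + 4)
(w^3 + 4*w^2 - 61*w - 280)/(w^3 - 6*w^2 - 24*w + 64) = (w^2 + 12*w + 35)/(w^2 + 2*w - 8)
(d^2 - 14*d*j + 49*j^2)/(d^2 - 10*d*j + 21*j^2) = (d - 7*j)/(d - 3*j)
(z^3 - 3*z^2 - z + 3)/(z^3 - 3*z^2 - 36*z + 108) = (z^2 - 1)/(z^2 - 36)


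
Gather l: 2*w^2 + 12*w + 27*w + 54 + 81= 2*w^2 + 39*w + 135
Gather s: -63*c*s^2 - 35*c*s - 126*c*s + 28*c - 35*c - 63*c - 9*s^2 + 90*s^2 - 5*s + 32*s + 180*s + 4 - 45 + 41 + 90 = -70*c + s^2*(81 - 63*c) + s*(207 - 161*c) + 90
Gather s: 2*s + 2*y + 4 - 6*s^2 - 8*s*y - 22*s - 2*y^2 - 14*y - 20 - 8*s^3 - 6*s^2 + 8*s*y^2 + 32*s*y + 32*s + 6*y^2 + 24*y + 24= -8*s^3 - 12*s^2 + s*(8*y^2 + 24*y + 12) + 4*y^2 + 12*y + 8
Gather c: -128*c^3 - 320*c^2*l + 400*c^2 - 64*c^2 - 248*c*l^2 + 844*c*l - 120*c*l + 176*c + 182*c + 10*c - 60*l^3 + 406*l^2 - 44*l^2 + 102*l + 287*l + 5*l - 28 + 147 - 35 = -128*c^3 + c^2*(336 - 320*l) + c*(-248*l^2 + 724*l + 368) - 60*l^3 + 362*l^2 + 394*l + 84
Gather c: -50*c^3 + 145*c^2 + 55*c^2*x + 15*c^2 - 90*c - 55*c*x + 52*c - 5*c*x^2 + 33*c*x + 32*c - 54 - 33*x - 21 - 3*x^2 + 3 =-50*c^3 + c^2*(55*x + 160) + c*(-5*x^2 - 22*x - 6) - 3*x^2 - 33*x - 72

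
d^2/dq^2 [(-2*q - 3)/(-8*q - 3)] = 288/(8*q + 3)^3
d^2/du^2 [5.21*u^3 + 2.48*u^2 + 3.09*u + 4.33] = 31.26*u + 4.96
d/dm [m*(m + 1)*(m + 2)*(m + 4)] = 4*m^3 + 21*m^2 + 28*m + 8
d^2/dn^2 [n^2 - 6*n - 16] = 2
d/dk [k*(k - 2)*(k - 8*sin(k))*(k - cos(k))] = k*(k - 2)*(k - 8*sin(k))*(sin(k) + 1) - k*(k - 2)*(k - cos(k))*(8*cos(k) - 1) + k*(k - 8*sin(k))*(k - cos(k)) + (k - 2)*(k - 8*sin(k))*(k - cos(k))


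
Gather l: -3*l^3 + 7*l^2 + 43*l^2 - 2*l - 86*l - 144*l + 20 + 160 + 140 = -3*l^3 + 50*l^2 - 232*l + 320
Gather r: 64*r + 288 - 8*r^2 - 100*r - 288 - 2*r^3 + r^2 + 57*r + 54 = -2*r^3 - 7*r^2 + 21*r + 54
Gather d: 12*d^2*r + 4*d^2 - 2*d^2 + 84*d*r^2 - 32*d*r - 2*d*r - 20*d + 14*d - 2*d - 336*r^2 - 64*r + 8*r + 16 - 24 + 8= d^2*(12*r + 2) + d*(84*r^2 - 34*r - 8) - 336*r^2 - 56*r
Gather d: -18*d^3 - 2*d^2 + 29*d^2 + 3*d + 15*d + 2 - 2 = -18*d^3 + 27*d^2 + 18*d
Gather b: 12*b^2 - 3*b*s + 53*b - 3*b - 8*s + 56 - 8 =12*b^2 + b*(50 - 3*s) - 8*s + 48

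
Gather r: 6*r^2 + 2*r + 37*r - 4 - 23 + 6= 6*r^2 + 39*r - 21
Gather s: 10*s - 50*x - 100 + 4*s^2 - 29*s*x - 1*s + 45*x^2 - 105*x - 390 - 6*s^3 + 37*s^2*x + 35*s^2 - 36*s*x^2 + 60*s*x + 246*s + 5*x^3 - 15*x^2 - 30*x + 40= -6*s^3 + s^2*(37*x + 39) + s*(-36*x^2 + 31*x + 255) + 5*x^3 + 30*x^2 - 185*x - 450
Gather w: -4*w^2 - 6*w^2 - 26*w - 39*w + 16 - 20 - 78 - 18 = -10*w^2 - 65*w - 100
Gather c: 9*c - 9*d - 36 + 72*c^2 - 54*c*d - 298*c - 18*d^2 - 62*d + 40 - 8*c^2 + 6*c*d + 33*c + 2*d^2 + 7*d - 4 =64*c^2 + c*(-48*d - 256) - 16*d^2 - 64*d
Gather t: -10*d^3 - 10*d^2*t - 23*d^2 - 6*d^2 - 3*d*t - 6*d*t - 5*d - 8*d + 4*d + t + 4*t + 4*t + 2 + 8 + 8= -10*d^3 - 29*d^2 - 9*d + t*(-10*d^2 - 9*d + 9) + 18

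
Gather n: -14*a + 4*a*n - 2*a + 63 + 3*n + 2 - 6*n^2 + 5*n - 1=-16*a - 6*n^2 + n*(4*a + 8) + 64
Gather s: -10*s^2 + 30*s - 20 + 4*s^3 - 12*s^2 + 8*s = 4*s^3 - 22*s^2 + 38*s - 20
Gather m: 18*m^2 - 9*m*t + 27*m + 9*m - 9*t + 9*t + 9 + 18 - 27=18*m^2 + m*(36 - 9*t)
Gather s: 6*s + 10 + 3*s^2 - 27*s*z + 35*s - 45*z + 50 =3*s^2 + s*(41 - 27*z) - 45*z + 60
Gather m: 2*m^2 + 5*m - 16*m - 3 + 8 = 2*m^2 - 11*m + 5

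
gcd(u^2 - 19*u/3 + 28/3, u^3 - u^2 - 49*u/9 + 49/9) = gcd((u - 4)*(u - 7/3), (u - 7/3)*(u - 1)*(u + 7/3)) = u - 7/3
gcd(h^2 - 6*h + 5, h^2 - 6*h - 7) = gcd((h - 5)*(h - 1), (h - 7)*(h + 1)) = 1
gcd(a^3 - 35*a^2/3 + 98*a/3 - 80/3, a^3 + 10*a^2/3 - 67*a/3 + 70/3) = a^2 - 11*a/3 + 10/3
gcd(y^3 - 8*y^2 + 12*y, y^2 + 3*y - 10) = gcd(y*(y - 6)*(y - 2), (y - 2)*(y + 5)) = y - 2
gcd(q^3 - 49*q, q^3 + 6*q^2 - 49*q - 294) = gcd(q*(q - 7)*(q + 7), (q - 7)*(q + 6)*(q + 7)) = q^2 - 49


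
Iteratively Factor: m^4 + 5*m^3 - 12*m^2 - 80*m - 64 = (m - 4)*(m^3 + 9*m^2 + 24*m + 16) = (m - 4)*(m + 4)*(m^2 + 5*m + 4) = (m - 4)*(m + 1)*(m + 4)*(m + 4)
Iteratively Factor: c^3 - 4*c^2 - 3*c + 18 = (c - 3)*(c^2 - c - 6) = (c - 3)*(c + 2)*(c - 3)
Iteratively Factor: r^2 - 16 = (r + 4)*(r - 4)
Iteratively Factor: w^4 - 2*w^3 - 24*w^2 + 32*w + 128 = (w + 2)*(w^3 - 4*w^2 - 16*w + 64) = (w + 2)*(w + 4)*(w^2 - 8*w + 16) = (w - 4)*(w + 2)*(w + 4)*(w - 4)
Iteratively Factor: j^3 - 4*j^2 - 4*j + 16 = (j - 4)*(j^2 - 4) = (j - 4)*(j + 2)*(j - 2)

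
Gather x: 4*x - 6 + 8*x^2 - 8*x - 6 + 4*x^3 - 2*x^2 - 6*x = 4*x^3 + 6*x^2 - 10*x - 12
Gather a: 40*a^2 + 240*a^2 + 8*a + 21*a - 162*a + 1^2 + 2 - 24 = 280*a^2 - 133*a - 21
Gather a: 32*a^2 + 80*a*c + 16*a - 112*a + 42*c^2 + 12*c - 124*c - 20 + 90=32*a^2 + a*(80*c - 96) + 42*c^2 - 112*c + 70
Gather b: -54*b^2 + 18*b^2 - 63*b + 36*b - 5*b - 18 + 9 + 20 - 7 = -36*b^2 - 32*b + 4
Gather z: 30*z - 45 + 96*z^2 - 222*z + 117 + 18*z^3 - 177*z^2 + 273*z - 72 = 18*z^3 - 81*z^2 + 81*z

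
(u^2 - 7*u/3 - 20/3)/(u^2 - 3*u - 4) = (u + 5/3)/(u + 1)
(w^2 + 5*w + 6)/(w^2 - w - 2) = (w^2 + 5*w + 6)/(w^2 - w - 2)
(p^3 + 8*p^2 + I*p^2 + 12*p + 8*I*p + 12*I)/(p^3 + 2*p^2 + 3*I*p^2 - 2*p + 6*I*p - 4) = (p + 6)/(p + 2*I)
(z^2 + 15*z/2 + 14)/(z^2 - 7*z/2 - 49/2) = (z + 4)/(z - 7)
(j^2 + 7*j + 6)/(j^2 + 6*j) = (j + 1)/j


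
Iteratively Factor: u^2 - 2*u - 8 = (u - 4)*(u + 2)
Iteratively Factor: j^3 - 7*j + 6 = (j + 3)*(j^2 - 3*j + 2) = (j - 2)*(j + 3)*(j - 1)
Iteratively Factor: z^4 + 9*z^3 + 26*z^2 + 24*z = (z + 4)*(z^3 + 5*z^2 + 6*z) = z*(z + 4)*(z^2 + 5*z + 6) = z*(z + 2)*(z + 4)*(z + 3)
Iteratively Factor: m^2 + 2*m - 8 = (m - 2)*(m + 4)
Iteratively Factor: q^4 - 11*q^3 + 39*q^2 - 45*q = (q - 5)*(q^3 - 6*q^2 + 9*q) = q*(q - 5)*(q^2 - 6*q + 9) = q*(q - 5)*(q - 3)*(q - 3)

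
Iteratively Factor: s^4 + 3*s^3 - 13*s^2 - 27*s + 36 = (s + 3)*(s^3 - 13*s + 12) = (s - 1)*(s + 3)*(s^2 + s - 12) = (s - 3)*(s - 1)*(s + 3)*(s + 4)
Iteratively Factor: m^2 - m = (m - 1)*(m)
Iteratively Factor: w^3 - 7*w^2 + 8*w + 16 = (w - 4)*(w^2 - 3*w - 4) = (w - 4)*(w + 1)*(w - 4)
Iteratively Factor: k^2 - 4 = (k + 2)*(k - 2)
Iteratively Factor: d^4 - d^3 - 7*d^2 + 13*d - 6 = (d - 2)*(d^3 + d^2 - 5*d + 3) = (d - 2)*(d - 1)*(d^2 + 2*d - 3) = (d - 2)*(d - 1)*(d + 3)*(d - 1)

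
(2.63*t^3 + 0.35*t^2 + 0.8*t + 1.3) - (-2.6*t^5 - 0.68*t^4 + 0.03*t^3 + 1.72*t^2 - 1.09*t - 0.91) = 2.6*t^5 + 0.68*t^4 + 2.6*t^3 - 1.37*t^2 + 1.89*t + 2.21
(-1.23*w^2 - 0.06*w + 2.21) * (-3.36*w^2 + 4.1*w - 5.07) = 4.1328*w^4 - 4.8414*w^3 - 1.4355*w^2 + 9.3652*w - 11.2047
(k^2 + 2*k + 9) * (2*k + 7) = 2*k^3 + 11*k^2 + 32*k + 63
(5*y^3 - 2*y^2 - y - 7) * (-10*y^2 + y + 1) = -50*y^5 + 25*y^4 + 13*y^3 + 67*y^2 - 8*y - 7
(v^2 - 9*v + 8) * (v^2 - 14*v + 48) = v^4 - 23*v^3 + 182*v^2 - 544*v + 384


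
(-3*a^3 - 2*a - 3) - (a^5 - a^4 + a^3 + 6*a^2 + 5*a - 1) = -a^5 + a^4 - 4*a^3 - 6*a^2 - 7*a - 2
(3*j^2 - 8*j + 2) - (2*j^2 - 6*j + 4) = j^2 - 2*j - 2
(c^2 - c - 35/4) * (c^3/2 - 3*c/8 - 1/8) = c^5/2 - c^4/2 - 19*c^3/4 + c^2/4 + 109*c/32 + 35/32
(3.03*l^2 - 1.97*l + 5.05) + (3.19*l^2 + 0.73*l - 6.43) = 6.22*l^2 - 1.24*l - 1.38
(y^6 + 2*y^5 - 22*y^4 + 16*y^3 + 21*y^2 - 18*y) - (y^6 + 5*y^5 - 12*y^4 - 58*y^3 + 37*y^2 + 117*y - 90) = -3*y^5 - 10*y^4 + 74*y^3 - 16*y^2 - 135*y + 90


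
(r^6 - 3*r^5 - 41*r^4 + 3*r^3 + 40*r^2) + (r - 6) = r^6 - 3*r^5 - 41*r^4 + 3*r^3 + 40*r^2 + r - 6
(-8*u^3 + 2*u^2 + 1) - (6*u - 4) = -8*u^3 + 2*u^2 - 6*u + 5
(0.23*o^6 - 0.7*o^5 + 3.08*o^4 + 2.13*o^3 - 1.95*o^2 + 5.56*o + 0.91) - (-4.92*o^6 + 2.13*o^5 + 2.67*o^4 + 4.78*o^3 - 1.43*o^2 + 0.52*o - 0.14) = 5.15*o^6 - 2.83*o^5 + 0.41*o^4 - 2.65*o^3 - 0.52*o^2 + 5.04*o + 1.05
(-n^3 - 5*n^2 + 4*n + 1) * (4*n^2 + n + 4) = -4*n^5 - 21*n^4 + 7*n^3 - 12*n^2 + 17*n + 4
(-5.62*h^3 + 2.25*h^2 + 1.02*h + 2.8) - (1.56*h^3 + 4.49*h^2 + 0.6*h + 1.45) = -7.18*h^3 - 2.24*h^2 + 0.42*h + 1.35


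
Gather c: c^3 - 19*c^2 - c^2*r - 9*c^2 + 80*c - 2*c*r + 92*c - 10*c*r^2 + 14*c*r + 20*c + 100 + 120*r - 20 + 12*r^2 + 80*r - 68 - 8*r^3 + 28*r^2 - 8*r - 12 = c^3 + c^2*(-r - 28) + c*(-10*r^2 + 12*r + 192) - 8*r^3 + 40*r^2 + 192*r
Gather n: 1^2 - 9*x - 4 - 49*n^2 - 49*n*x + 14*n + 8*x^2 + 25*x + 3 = -49*n^2 + n*(14 - 49*x) + 8*x^2 + 16*x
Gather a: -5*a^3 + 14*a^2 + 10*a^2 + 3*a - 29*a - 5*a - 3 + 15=-5*a^3 + 24*a^2 - 31*a + 12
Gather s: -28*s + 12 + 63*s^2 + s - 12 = 63*s^2 - 27*s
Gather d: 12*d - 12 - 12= 12*d - 24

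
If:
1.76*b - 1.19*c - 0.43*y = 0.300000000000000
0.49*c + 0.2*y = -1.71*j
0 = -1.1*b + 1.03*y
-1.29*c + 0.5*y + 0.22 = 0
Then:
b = 0.62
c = 0.43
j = -0.20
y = 0.66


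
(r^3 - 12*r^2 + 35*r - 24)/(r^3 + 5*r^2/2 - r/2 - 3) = 2*(r^2 - 11*r + 24)/(2*r^2 + 7*r + 6)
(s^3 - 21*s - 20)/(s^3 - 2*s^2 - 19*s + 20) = (s + 1)/(s - 1)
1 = 1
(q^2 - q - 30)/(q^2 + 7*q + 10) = (q - 6)/(q + 2)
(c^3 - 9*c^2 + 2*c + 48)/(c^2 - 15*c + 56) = (c^2 - c - 6)/(c - 7)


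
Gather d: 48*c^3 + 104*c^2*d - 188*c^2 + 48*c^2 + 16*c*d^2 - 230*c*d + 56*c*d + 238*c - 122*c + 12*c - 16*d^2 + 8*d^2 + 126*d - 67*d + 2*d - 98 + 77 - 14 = 48*c^3 - 140*c^2 + 128*c + d^2*(16*c - 8) + d*(104*c^2 - 174*c + 61) - 35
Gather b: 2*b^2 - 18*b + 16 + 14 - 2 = 2*b^2 - 18*b + 28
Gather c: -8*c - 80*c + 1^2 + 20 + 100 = 121 - 88*c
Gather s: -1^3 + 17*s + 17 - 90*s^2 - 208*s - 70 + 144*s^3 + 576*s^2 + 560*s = 144*s^3 + 486*s^2 + 369*s - 54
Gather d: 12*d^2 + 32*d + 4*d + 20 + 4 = 12*d^2 + 36*d + 24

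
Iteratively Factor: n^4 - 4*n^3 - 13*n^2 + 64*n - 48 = (n - 1)*(n^3 - 3*n^2 - 16*n + 48) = (n - 3)*(n - 1)*(n^2 - 16) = (n - 4)*(n - 3)*(n - 1)*(n + 4)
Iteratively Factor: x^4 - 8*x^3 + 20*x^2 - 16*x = (x - 4)*(x^3 - 4*x^2 + 4*x) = (x - 4)*(x - 2)*(x^2 - 2*x) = (x - 4)*(x - 2)^2*(x)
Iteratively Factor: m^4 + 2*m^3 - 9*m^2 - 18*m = (m + 2)*(m^3 - 9*m) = (m - 3)*(m + 2)*(m^2 + 3*m) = m*(m - 3)*(m + 2)*(m + 3)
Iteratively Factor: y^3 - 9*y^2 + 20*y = (y)*(y^2 - 9*y + 20) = y*(y - 4)*(y - 5)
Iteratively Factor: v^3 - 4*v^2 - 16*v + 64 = (v - 4)*(v^2 - 16) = (v - 4)*(v + 4)*(v - 4)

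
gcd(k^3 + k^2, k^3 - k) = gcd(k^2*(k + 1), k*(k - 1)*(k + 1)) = k^2 + k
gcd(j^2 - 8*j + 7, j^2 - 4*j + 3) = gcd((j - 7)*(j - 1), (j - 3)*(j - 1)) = j - 1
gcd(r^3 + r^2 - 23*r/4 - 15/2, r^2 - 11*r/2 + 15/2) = r - 5/2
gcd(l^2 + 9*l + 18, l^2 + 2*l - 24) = l + 6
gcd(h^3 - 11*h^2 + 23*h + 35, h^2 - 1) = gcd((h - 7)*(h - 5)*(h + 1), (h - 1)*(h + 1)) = h + 1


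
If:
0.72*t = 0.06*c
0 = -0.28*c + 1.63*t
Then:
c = 0.00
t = 0.00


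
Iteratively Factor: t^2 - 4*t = (t - 4)*(t)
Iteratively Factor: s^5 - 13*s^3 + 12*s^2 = (s - 1)*(s^4 + s^3 - 12*s^2) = s*(s - 1)*(s^3 + s^2 - 12*s) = s*(s - 1)*(s + 4)*(s^2 - 3*s) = s^2*(s - 1)*(s + 4)*(s - 3)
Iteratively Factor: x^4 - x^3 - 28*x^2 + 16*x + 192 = (x - 4)*(x^3 + 3*x^2 - 16*x - 48) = (x - 4)^2*(x^2 + 7*x + 12) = (x - 4)^2*(x + 4)*(x + 3)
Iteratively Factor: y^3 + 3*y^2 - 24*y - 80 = (y + 4)*(y^2 - y - 20) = (y - 5)*(y + 4)*(y + 4)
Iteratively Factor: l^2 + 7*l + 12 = (l + 3)*(l + 4)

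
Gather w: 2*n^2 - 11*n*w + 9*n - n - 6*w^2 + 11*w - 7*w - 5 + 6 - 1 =2*n^2 + 8*n - 6*w^2 + w*(4 - 11*n)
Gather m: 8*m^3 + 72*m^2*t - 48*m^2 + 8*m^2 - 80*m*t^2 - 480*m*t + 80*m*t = 8*m^3 + m^2*(72*t - 40) + m*(-80*t^2 - 400*t)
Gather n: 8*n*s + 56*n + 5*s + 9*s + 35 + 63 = n*(8*s + 56) + 14*s + 98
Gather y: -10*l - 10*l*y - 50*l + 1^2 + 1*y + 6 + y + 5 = -60*l + y*(2 - 10*l) + 12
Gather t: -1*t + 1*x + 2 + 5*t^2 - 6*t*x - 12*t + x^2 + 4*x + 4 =5*t^2 + t*(-6*x - 13) + x^2 + 5*x + 6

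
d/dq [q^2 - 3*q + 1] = 2*q - 3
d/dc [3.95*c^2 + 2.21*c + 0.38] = 7.9*c + 2.21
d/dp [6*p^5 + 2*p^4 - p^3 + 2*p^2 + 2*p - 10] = 30*p^4 + 8*p^3 - 3*p^2 + 4*p + 2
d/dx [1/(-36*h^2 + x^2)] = -2*x/(36*h^2 - x^2)^2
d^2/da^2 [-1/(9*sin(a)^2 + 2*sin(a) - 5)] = 2*(162*sin(a)^4 + 27*sin(a)^3 - 151*sin(a)^2 - 49*sin(a) - 49)/(9*sin(a)^2 + 2*sin(a) - 5)^3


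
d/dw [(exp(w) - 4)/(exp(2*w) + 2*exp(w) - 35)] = (-2*(exp(w) - 4)*(exp(w) + 1) + exp(2*w) + 2*exp(w) - 35)*exp(w)/(exp(2*w) + 2*exp(w) - 35)^2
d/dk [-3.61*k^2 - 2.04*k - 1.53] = -7.22*k - 2.04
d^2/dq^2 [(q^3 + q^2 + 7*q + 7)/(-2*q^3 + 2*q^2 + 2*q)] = (-2*q^6 - 24*q^5 - 24*q^4 + 42*q^3 - 21*q - 7)/(q^3*(q^6 - 3*q^5 + 5*q^3 - 3*q - 1))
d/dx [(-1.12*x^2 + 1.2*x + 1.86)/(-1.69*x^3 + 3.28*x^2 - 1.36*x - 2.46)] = (-1.8928*x^4 + 4.056*x^3 + 7.0174*x^2 - 6.6912*x - 0.4224)/(2.8561*x^6 - 11.0864*x^5 + 15.3552*x^4 - 0.6068*x^3 - 14.288*x^2 + 6.6912*x + 6.0516)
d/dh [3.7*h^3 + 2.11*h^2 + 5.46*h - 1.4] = 11.1*h^2 + 4.22*h + 5.46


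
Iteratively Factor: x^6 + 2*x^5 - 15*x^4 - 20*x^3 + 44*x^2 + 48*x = (x - 3)*(x^5 + 5*x^4 - 20*x^2 - 16*x) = (x - 3)*(x + 4)*(x^4 + x^3 - 4*x^2 - 4*x) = x*(x - 3)*(x + 4)*(x^3 + x^2 - 4*x - 4) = x*(x - 3)*(x + 2)*(x + 4)*(x^2 - x - 2) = x*(x - 3)*(x - 2)*(x + 2)*(x + 4)*(x + 1)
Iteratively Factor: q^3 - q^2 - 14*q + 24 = (q - 3)*(q^2 + 2*q - 8) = (q - 3)*(q + 4)*(q - 2)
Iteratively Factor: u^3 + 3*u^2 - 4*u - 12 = (u + 2)*(u^2 + u - 6) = (u + 2)*(u + 3)*(u - 2)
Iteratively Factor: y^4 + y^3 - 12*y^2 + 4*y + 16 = (y + 4)*(y^3 - 3*y^2 + 4) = (y - 2)*(y + 4)*(y^2 - y - 2) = (y - 2)*(y + 1)*(y + 4)*(y - 2)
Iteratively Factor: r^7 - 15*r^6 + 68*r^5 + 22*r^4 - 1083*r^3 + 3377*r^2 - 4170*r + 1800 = (r + 4)*(r^6 - 19*r^5 + 144*r^4 - 554*r^3 + 1133*r^2 - 1155*r + 450) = (r - 5)*(r + 4)*(r^5 - 14*r^4 + 74*r^3 - 184*r^2 + 213*r - 90) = (r - 5)^2*(r + 4)*(r^4 - 9*r^3 + 29*r^2 - 39*r + 18) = (r - 5)^2*(r - 3)*(r + 4)*(r^3 - 6*r^2 + 11*r - 6) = (r - 5)^2*(r - 3)*(r - 1)*(r + 4)*(r^2 - 5*r + 6) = (r - 5)^2*(r - 3)*(r - 2)*(r - 1)*(r + 4)*(r - 3)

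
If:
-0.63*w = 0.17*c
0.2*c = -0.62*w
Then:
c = 0.00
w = 0.00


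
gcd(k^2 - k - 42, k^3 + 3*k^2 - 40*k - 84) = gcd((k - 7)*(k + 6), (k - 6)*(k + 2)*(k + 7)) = 1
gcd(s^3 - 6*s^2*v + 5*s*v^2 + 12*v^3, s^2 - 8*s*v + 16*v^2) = s - 4*v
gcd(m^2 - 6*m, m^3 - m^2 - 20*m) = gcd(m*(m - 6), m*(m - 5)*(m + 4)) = m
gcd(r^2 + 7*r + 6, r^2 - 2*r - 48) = r + 6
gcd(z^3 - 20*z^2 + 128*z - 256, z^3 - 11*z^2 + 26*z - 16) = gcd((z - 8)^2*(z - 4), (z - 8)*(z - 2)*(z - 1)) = z - 8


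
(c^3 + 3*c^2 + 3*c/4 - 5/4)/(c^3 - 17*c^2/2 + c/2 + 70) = (2*c^2 + c - 1)/(2*(c^2 - 11*c + 28))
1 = 1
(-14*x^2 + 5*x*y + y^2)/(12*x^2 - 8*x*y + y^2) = (-7*x - y)/(6*x - y)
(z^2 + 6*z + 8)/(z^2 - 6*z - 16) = (z + 4)/(z - 8)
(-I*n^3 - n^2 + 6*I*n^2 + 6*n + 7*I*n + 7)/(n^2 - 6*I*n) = (-I*n^3 + n^2*(-1 + 6*I) + n*(6 + 7*I) + 7)/(n*(n - 6*I))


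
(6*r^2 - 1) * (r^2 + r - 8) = 6*r^4 + 6*r^3 - 49*r^2 - r + 8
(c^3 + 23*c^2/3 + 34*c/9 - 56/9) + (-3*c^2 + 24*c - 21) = c^3 + 14*c^2/3 + 250*c/9 - 245/9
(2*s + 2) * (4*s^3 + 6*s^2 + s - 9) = 8*s^4 + 20*s^3 + 14*s^2 - 16*s - 18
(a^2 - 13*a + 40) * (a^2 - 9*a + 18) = a^4 - 22*a^3 + 175*a^2 - 594*a + 720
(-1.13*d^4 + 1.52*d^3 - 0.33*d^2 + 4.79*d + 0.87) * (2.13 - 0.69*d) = 0.7797*d^5 - 3.4557*d^4 + 3.4653*d^3 - 4.008*d^2 + 9.6024*d + 1.8531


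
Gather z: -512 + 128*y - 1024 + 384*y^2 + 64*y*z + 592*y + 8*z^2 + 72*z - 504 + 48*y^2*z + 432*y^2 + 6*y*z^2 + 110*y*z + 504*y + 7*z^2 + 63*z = 816*y^2 + 1224*y + z^2*(6*y + 15) + z*(48*y^2 + 174*y + 135) - 2040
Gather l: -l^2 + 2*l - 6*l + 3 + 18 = -l^2 - 4*l + 21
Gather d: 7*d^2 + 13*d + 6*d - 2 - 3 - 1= 7*d^2 + 19*d - 6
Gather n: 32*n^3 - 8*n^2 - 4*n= 32*n^3 - 8*n^2 - 4*n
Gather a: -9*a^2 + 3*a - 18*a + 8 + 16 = -9*a^2 - 15*a + 24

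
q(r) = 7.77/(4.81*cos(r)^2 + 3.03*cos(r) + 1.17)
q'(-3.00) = 0.86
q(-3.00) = 2.69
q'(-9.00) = 3.18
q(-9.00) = 3.23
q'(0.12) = 0.15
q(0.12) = 0.87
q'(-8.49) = 14.73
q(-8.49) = 7.28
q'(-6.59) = -0.40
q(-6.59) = 0.92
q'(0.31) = 0.41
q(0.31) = 0.92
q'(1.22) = 5.99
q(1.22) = 2.80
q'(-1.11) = -4.23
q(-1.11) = 2.24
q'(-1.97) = 9.82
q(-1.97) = 10.81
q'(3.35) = 1.30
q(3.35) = 2.77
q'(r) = 7.77*(9.62*sin(r)*cos(r) + 3.03*sin(r))/(4.81*cos(r)^2 + 3.03*cos(r) + 1.17)^2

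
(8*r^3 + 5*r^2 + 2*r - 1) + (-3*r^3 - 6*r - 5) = 5*r^3 + 5*r^2 - 4*r - 6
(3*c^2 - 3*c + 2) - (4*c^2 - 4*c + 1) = -c^2 + c + 1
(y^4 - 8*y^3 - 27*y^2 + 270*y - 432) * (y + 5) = y^5 - 3*y^4 - 67*y^3 + 135*y^2 + 918*y - 2160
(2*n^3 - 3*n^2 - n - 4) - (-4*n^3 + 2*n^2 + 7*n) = 6*n^3 - 5*n^2 - 8*n - 4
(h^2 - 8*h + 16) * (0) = 0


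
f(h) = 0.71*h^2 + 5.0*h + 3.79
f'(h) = 1.42*h + 5.0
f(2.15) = 17.82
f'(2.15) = 8.05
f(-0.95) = -0.32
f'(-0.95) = 3.65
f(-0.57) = 1.17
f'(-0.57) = 4.19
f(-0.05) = 3.54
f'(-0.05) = 4.93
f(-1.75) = -2.79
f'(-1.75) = 2.52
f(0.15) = 4.56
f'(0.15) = 5.21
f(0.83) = 8.43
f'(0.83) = 6.18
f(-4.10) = -4.77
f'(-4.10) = -0.82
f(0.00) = 3.79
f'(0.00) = 5.00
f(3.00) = 25.18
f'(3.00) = 9.26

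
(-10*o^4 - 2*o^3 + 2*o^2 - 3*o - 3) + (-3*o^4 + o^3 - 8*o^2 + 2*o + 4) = -13*o^4 - o^3 - 6*o^2 - o + 1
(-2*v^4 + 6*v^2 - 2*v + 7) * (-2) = 4*v^4 - 12*v^2 + 4*v - 14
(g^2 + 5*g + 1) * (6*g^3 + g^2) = 6*g^5 + 31*g^4 + 11*g^3 + g^2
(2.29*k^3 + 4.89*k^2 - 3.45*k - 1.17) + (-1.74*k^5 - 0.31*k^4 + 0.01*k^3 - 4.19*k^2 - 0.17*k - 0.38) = -1.74*k^5 - 0.31*k^4 + 2.3*k^3 + 0.699999999999999*k^2 - 3.62*k - 1.55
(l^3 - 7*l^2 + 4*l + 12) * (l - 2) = l^4 - 9*l^3 + 18*l^2 + 4*l - 24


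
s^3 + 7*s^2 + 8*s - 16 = (s - 1)*(s + 4)^2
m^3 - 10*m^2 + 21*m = m*(m - 7)*(m - 3)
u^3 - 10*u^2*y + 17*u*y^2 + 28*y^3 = (u - 7*y)*(u - 4*y)*(u + y)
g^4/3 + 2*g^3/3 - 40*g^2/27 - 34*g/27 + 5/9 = (g/3 + 1)*(g - 5/3)*(g - 1/3)*(g + 1)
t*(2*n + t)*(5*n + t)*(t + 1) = 10*n^2*t^2 + 10*n^2*t + 7*n*t^3 + 7*n*t^2 + t^4 + t^3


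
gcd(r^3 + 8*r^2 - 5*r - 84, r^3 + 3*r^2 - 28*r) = r + 7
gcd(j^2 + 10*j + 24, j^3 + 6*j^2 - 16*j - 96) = j^2 + 10*j + 24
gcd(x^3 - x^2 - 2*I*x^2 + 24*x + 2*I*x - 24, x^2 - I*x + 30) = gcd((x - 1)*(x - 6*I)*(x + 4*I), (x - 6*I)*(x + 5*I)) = x - 6*I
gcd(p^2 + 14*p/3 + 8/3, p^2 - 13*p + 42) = 1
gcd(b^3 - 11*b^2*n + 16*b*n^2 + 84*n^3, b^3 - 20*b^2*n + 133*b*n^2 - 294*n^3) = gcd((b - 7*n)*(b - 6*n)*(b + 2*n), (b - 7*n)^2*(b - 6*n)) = b^2 - 13*b*n + 42*n^2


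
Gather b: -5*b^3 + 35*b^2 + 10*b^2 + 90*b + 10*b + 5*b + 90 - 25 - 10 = -5*b^3 + 45*b^2 + 105*b + 55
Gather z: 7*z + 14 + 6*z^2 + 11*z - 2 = 6*z^2 + 18*z + 12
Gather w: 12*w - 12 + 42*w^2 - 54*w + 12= 42*w^2 - 42*w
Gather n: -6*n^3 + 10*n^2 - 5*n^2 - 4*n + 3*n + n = -6*n^3 + 5*n^2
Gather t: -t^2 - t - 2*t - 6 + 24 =-t^2 - 3*t + 18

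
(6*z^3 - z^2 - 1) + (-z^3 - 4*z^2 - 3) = 5*z^3 - 5*z^2 - 4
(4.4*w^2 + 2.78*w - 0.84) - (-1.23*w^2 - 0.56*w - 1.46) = 5.63*w^2 + 3.34*w + 0.62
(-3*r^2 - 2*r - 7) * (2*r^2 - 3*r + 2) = -6*r^4 + 5*r^3 - 14*r^2 + 17*r - 14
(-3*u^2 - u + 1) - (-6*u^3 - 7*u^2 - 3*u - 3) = 6*u^3 + 4*u^2 + 2*u + 4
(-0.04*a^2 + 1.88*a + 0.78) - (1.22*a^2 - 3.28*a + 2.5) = -1.26*a^2 + 5.16*a - 1.72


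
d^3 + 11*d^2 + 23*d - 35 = (d - 1)*(d + 5)*(d + 7)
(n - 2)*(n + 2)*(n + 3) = n^3 + 3*n^2 - 4*n - 12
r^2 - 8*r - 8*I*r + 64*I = (r - 8)*(r - 8*I)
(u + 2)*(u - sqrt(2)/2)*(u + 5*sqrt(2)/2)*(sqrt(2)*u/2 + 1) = sqrt(2)*u^4/2 + sqrt(2)*u^3 + 3*u^3 + 3*sqrt(2)*u^2/4 + 6*u^2 - 5*u/2 + 3*sqrt(2)*u/2 - 5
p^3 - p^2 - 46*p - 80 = (p - 8)*(p + 2)*(p + 5)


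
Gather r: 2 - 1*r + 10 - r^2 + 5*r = -r^2 + 4*r + 12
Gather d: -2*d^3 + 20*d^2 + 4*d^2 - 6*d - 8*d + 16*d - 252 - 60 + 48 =-2*d^3 + 24*d^2 + 2*d - 264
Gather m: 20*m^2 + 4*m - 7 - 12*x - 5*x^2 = 20*m^2 + 4*m - 5*x^2 - 12*x - 7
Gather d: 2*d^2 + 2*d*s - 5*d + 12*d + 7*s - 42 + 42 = 2*d^2 + d*(2*s + 7) + 7*s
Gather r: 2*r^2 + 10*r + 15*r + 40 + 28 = 2*r^2 + 25*r + 68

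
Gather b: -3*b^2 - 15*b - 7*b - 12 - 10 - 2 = -3*b^2 - 22*b - 24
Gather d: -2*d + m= -2*d + m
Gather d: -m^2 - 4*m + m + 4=-m^2 - 3*m + 4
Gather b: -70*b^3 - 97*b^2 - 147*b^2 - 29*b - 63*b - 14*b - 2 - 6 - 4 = -70*b^3 - 244*b^2 - 106*b - 12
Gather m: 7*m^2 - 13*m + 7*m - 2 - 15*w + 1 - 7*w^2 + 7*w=7*m^2 - 6*m - 7*w^2 - 8*w - 1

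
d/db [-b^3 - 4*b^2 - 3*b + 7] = -3*b^2 - 8*b - 3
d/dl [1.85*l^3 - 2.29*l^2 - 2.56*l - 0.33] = 5.55*l^2 - 4.58*l - 2.56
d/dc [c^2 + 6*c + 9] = 2*c + 6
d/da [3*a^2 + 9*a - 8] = 6*a + 9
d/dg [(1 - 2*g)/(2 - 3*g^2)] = 2*(-3*g^2 + 3*g - 2)/(9*g^4 - 12*g^2 + 4)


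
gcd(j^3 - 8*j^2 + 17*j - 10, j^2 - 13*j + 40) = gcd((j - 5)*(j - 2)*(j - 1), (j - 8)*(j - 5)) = j - 5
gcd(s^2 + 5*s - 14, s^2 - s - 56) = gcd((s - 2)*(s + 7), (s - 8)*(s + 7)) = s + 7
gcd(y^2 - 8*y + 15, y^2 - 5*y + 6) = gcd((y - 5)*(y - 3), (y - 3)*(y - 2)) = y - 3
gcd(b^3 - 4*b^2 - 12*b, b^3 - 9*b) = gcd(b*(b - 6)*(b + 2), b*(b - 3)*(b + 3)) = b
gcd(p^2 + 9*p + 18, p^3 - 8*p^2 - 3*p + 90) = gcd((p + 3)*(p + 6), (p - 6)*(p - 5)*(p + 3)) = p + 3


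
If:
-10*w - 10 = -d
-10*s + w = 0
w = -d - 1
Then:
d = 0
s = -1/10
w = -1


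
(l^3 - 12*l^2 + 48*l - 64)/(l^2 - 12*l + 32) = (l^2 - 8*l + 16)/(l - 8)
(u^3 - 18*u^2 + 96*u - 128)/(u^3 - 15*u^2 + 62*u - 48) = (u^2 - 10*u + 16)/(u^2 - 7*u + 6)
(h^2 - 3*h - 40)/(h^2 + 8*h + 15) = (h - 8)/(h + 3)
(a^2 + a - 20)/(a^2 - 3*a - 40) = (a - 4)/(a - 8)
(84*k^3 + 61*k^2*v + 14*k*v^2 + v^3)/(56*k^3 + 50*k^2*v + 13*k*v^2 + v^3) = (3*k + v)/(2*k + v)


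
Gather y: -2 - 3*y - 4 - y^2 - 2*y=-y^2 - 5*y - 6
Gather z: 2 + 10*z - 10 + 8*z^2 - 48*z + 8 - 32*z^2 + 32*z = -24*z^2 - 6*z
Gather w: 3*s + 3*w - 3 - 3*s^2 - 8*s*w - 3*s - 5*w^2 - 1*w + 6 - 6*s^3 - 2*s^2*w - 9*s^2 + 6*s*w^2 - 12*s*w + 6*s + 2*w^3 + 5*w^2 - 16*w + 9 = -6*s^3 - 12*s^2 + 6*s*w^2 + 6*s + 2*w^3 + w*(-2*s^2 - 20*s - 14) + 12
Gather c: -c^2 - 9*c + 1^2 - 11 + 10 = -c^2 - 9*c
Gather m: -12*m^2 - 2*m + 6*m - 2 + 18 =-12*m^2 + 4*m + 16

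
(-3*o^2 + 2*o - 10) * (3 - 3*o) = 9*o^3 - 15*o^2 + 36*o - 30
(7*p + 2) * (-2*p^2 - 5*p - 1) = -14*p^3 - 39*p^2 - 17*p - 2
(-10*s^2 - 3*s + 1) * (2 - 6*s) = 60*s^3 - 2*s^2 - 12*s + 2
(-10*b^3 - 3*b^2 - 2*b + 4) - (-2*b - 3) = -10*b^3 - 3*b^2 + 7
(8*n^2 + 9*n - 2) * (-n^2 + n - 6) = -8*n^4 - n^3 - 37*n^2 - 56*n + 12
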